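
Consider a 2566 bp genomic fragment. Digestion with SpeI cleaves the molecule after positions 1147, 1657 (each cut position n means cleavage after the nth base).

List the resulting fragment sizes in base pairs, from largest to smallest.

1147, 909, 510 bp

Linear molecule, 2 cuts → 3 fragments:
  1147 − 0 = 1147 bp
  1657 − 1147 = 510 bp
  2566 − 1657 = 909 bp
Sorted largest to smallest: 1147, 909, 510 bp.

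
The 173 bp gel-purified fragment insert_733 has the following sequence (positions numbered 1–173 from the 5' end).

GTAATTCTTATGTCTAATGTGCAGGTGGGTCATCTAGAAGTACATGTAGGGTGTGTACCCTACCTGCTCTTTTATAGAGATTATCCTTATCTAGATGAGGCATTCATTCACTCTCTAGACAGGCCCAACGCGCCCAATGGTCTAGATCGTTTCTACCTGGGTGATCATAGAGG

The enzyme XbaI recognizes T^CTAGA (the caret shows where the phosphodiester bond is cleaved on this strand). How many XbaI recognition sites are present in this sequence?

4

TCTAGA occurs starting at positions 33, 90, 114, 141.
XbaI cuts at 4 sites.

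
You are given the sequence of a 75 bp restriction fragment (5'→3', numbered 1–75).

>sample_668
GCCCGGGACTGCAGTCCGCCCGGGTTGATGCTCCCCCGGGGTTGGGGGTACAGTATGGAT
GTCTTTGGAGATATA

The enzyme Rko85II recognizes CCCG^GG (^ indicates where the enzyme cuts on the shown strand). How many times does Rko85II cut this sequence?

3

CCCGGG occurs starting at positions 2, 19, 35.
Rko85II cuts at 3 sites.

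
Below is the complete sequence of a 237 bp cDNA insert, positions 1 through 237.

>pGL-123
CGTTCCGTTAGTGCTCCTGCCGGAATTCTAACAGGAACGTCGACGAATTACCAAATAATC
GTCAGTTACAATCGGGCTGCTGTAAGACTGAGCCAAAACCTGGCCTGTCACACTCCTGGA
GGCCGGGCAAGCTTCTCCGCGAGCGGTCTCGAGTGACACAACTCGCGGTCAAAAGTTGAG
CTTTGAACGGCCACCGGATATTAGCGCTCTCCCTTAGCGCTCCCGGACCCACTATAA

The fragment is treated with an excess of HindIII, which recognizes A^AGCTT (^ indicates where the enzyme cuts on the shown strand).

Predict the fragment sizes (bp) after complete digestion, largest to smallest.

The HindIII site (AAGCTT) starts at position 129.
HindIII cuts after the first base of each site, so after position 129.
Linear molecule, 1 cut → 2 fragments:
  1–129 → 129 bp
  130–237 → 108 bp
Sorted largest to smallest: 129, 108 bp.

129, 108 bp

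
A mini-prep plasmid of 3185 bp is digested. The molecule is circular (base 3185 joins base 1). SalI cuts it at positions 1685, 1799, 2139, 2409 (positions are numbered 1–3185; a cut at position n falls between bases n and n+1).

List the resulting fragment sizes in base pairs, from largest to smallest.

2461, 340, 270, 114 bp

Circular molecule, 4 cuts → 4 fragments:
  1799 − 1685 = 114 bp
  2139 − 1799 = 340 bp
  2409 − 2139 = 270 bp
  wrap: 3185 − 2409 + 1685 = 2461 bp
Sorted largest to smallest: 2461, 340, 270, 114 bp.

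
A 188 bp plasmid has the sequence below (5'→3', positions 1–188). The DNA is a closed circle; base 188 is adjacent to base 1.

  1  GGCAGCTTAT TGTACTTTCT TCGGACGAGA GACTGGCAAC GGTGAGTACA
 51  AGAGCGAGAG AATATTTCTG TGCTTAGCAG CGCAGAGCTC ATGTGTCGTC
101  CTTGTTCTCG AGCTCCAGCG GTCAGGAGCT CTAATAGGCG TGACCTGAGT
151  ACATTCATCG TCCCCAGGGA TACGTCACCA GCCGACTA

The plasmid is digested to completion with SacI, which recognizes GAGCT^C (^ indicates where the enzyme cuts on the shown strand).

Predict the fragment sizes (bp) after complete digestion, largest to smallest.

SacI sites (GAGCTC) start at positions 85, 110, 126.
SacI cuts after base 5 of each site (before the last base), so after positions 89, 114, 130.
Circular molecule, 3 cuts → 3 fragments:
  90–114 → 25 bp
  115–130 → 16 bp
  131–188 then 1–89 → 58 + 89 = 147 bp
Sorted largest to smallest: 147, 25, 16 bp.

147, 25, 16 bp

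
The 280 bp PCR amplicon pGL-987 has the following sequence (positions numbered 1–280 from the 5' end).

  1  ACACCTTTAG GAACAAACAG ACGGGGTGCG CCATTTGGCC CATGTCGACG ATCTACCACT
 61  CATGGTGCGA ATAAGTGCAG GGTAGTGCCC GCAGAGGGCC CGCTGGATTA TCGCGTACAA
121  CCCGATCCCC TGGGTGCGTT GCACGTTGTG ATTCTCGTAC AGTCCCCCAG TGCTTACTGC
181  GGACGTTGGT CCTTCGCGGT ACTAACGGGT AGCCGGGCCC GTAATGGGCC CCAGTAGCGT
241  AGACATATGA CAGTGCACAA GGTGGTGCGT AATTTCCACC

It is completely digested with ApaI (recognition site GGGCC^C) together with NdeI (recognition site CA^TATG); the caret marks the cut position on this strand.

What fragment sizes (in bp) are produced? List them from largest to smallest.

119, 100, 35, 15, 11 bp

ApaI sites (GGGCCC) start at positions 96, 215, 226.
ApaI cuts after base 5 of each site (before the last base), so after positions 100, 219, 230.
The NdeI site (CATATG) starts at position 244.
NdeI cuts after base 2 of each site, so after position 245.
Combined cut positions: 100, 219, 230, 245.
Linear molecule, 4 cuts → 5 fragments:
  1–100 → 100 bp
  101–219 → 119 bp
  220–230 → 11 bp
  231–245 → 15 bp
  246–280 → 35 bp
Sorted largest to smallest: 119, 100, 35, 15, 11 bp.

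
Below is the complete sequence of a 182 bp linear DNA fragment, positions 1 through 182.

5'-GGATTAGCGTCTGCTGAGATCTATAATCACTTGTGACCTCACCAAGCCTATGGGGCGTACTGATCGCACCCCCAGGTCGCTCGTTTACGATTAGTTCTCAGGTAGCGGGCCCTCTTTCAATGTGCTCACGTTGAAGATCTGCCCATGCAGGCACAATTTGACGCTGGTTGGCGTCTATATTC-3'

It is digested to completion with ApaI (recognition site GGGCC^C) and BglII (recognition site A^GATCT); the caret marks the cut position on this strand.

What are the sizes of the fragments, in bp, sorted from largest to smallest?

94, 47, 24, 17 bp

The ApaI site (GGGCCC) starts at position 107.
ApaI cuts after base 5 of each site (before the last base), so after position 111.
BglII sites (AGATCT) start at positions 17, 135.
BglII cuts after the first base of each site, so after positions 17, 135.
Combined cut positions: 17, 111, 135.
Linear molecule, 3 cuts → 4 fragments:
  1–17 → 17 bp
  18–111 → 94 bp
  112–135 → 24 bp
  136–182 → 47 bp
Sorted largest to smallest: 94, 47, 24, 17 bp.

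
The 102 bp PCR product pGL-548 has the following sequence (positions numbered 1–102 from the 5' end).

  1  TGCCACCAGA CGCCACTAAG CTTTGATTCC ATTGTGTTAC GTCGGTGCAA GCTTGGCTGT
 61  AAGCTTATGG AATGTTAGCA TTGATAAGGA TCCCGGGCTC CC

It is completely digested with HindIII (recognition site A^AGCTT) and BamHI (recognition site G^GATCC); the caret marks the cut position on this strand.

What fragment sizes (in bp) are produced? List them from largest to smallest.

31, 27, 18, 14, 12 bp

HindIII sites (AAGCTT) start at positions 18, 49, 61.
HindIII cuts after the first base of each site, so after positions 18, 49, 61.
The BamHI site (GGATCC) starts at position 88.
BamHI cuts after the first base of each site, so after position 88.
Combined cut positions: 18, 49, 61, 88.
Linear molecule, 4 cuts → 5 fragments:
  1–18 → 18 bp
  19–49 → 31 bp
  50–61 → 12 bp
  62–88 → 27 bp
  89–102 → 14 bp
Sorted largest to smallest: 31, 27, 18, 14, 12 bp.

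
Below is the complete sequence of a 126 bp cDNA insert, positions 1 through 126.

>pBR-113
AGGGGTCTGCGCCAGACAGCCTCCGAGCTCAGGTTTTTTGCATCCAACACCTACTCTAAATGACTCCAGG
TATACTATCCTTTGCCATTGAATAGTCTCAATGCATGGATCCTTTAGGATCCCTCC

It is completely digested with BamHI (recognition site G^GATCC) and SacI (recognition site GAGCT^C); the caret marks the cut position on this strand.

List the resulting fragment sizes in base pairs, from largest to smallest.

BamHI sites (GGATCC) start at positions 107, 117.
BamHI cuts after the first base of each site, so after positions 107, 117.
The SacI site (GAGCTC) starts at position 25.
SacI cuts after base 5 of each site (before the last base), so after position 29.
Combined cut positions: 29, 107, 117.
Linear molecule, 3 cuts → 4 fragments:
  1–29 → 29 bp
  30–107 → 78 bp
  108–117 → 10 bp
  118–126 → 9 bp
Sorted largest to smallest: 78, 29, 10, 9 bp.

78, 29, 10, 9 bp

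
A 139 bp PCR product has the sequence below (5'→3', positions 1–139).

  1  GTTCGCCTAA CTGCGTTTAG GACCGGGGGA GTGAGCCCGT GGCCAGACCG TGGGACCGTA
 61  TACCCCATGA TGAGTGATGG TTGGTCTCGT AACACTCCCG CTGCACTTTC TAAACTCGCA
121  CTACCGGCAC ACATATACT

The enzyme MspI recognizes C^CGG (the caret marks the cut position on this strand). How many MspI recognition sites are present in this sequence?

CCGG occurs starting at positions 23, 124.
MspI cuts at 2 sites.

2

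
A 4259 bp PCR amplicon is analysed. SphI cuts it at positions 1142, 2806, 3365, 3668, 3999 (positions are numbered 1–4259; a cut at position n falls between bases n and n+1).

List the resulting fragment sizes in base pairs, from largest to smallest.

1664, 1142, 559, 331, 303, 260 bp

Linear molecule, 5 cuts → 6 fragments:
  1142 − 0 = 1142 bp
  2806 − 1142 = 1664 bp
  3365 − 2806 = 559 bp
  3668 − 3365 = 303 bp
  3999 − 3668 = 331 bp
  4259 − 3999 = 260 bp
Sorted largest to smallest: 1664, 1142, 559, 331, 303, 260 bp.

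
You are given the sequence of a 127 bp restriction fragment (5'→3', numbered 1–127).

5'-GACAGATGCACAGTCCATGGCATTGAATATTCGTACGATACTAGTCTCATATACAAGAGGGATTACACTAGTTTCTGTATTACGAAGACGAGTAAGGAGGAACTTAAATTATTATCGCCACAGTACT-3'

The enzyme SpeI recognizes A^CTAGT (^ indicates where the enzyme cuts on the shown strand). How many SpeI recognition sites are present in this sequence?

ACTAGT occurs starting at positions 40, 67.
SpeI cuts at 2 sites.

2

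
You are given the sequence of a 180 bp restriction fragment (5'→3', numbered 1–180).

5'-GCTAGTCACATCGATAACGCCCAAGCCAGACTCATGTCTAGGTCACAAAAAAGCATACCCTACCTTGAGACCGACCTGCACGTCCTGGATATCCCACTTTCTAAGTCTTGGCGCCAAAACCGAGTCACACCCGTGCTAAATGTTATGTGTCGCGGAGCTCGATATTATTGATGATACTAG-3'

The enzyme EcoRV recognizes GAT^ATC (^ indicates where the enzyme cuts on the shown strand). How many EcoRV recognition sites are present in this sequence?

GATATC occurs starting at position 88.
EcoRV cuts at 1 site.

1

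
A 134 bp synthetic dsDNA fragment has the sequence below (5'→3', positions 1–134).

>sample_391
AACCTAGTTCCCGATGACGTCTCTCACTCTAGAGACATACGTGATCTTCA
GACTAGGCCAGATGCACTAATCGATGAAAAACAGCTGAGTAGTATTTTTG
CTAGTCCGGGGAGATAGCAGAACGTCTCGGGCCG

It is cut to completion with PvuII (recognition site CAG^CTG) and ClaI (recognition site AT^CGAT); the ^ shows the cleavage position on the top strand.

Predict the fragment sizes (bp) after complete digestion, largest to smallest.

71, 50, 13 bp

The PvuII site (CAGCTG) starts at position 82.
PvuII cuts after base 3 of each site, so after position 84.
The ClaI site (ATCGAT) starts at position 70.
ClaI cuts after base 2 of each site, so after position 71.
Combined cut positions: 71, 84.
Linear molecule, 2 cuts → 3 fragments:
  1–71 → 71 bp
  72–84 → 13 bp
  85–134 → 50 bp
Sorted largest to smallest: 71, 50, 13 bp.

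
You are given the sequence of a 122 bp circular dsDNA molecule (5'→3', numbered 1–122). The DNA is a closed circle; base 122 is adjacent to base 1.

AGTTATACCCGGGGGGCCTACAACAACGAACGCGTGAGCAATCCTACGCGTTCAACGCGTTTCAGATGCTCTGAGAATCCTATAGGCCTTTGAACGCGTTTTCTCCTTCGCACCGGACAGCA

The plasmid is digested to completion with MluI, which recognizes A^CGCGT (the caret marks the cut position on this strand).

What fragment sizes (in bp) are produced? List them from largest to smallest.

MluI sites (ACGCGT) start at positions 30, 46, 55, 94.
MluI cuts after the first base of each site, so after positions 30, 46, 55, 94.
Circular molecule, 4 cuts → 4 fragments:
  31–46 → 16 bp
  47–55 → 9 bp
  56–94 → 39 bp
  95–122 then 1–30 → 28 + 30 = 58 bp
Sorted largest to smallest: 58, 39, 16, 9 bp.

58, 39, 16, 9 bp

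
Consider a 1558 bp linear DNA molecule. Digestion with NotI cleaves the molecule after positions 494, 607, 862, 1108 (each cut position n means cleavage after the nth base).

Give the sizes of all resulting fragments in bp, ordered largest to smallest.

Linear molecule, 4 cuts → 5 fragments:
  494 − 0 = 494 bp
  607 − 494 = 113 bp
  862 − 607 = 255 bp
  1108 − 862 = 246 bp
  1558 − 1108 = 450 bp
Sorted largest to smallest: 494, 450, 255, 246, 113 bp.

494, 450, 255, 246, 113 bp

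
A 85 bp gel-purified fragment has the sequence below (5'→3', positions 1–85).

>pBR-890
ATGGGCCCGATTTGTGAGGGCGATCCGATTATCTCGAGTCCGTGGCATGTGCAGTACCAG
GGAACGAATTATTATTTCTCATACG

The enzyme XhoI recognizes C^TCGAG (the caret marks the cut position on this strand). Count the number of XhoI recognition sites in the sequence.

1

CTCGAG occurs starting at position 33.
XhoI cuts at 1 site.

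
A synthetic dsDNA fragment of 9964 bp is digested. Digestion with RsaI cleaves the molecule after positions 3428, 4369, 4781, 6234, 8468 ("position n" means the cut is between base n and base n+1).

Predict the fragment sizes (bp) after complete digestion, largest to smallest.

Linear molecule, 5 cuts → 6 fragments:
  3428 − 0 = 3428 bp
  4369 − 3428 = 941 bp
  4781 − 4369 = 412 bp
  6234 − 4781 = 1453 bp
  8468 − 6234 = 2234 bp
  9964 − 8468 = 1496 bp
Sorted largest to smallest: 3428, 2234, 1496, 1453, 941, 412 bp.

3428, 2234, 1496, 1453, 941, 412 bp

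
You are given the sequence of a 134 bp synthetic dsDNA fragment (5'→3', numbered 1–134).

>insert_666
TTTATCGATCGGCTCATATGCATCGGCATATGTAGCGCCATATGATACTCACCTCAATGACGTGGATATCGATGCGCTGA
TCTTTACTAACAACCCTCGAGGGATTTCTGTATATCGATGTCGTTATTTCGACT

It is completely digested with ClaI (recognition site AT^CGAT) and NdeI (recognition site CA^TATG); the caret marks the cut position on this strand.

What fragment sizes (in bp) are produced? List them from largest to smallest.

46, 29, 19, 12, 12, 11, 5 bp

ClaI sites (ATCGAT) start at positions 4, 68, 114.
ClaI cuts after base 2 of each site, so after positions 5, 69, 115.
NdeI sites (CATATG) start at positions 15, 27, 39.
NdeI cuts after base 2 of each site, so after positions 16, 28, 40.
Combined cut positions: 5, 16, 28, 40, 69, 115.
Linear molecule, 6 cuts → 7 fragments:
  1–5 → 5 bp
  6–16 → 11 bp
  17–28 → 12 bp
  29–40 → 12 bp
  41–69 → 29 bp
  70–115 → 46 bp
  116–134 → 19 bp
Sorted largest to smallest: 46, 29, 19, 12, 12, 11, 5 bp.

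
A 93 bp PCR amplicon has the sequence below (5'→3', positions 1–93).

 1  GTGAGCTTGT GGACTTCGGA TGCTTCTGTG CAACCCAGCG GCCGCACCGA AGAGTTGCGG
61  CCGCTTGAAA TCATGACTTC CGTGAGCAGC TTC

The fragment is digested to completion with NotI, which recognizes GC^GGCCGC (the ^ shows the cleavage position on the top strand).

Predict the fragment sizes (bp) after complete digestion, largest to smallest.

NotI sites (GCGGCCGC) start at positions 38, 57.
NotI cuts after base 2 of each site, so after positions 39, 58.
Linear molecule, 2 cuts → 3 fragments:
  1–39 → 39 bp
  40–58 → 19 bp
  59–93 → 35 bp
Sorted largest to smallest: 39, 35, 19 bp.

39, 35, 19 bp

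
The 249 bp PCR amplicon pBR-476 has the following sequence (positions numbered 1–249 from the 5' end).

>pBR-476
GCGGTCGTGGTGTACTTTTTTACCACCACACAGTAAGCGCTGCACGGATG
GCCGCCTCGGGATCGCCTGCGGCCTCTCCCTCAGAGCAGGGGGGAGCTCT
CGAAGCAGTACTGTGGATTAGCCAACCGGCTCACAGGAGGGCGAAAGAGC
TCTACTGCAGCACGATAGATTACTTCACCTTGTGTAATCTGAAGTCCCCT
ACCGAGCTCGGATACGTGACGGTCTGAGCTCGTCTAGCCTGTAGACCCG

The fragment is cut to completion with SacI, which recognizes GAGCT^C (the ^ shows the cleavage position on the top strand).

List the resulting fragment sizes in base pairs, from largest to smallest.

98, 57, 53, 22, 19 bp

SacI sites (GAGCTC) start at positions 94, 147, 204, 226.
SacI cuts after base 5 of each site (before the last base), so after positions 98, 151, 208, 230.
Linear molecule, 4 cuts → 5 fragments:
  1–98 → 98 bp
  99–151 → 53 bp
  152–208 → 57 bp
  209–230 → 22 bp
  231–249 → 19 bp
Sorted largest to smallest: 98, 57, 53, 22, 19 bp.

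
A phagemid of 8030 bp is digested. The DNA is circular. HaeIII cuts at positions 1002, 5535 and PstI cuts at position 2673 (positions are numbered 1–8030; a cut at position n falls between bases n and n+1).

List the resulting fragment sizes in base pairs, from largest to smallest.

Combined cut positions (sorted): 1002, 2673, 5535.
Circular molecule, 3 cuts → 3 fragments:
  2673 − 1002 = 1671 bp
  5535 − 2673 = 2862 bp
  wrap: 8030 − 5535 + 1002 = 3497 bp
Sorted largest to smallest: 3497, 2862, 1671 bp.

3497, 2862, 1671 bp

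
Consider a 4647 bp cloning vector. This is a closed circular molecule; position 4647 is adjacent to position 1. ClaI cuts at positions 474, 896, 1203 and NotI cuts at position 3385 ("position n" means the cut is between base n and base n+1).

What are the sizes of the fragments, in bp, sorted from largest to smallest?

2182, 1736, 422, 307 bp

Combined cut positions (sorted): 474, 896, 1203, 3385.
Circular molecule, 4 cuts → 4 fragments:
  896 − 474 = 422 bp
  1203 − 896 = 307 bp
  3385 − 1203 = 2182 bp
  wrap: 4647 − 3385 + 474 = 1736 bp
Sorted largest to smallest: 2182, 1736, 422, 307 bp.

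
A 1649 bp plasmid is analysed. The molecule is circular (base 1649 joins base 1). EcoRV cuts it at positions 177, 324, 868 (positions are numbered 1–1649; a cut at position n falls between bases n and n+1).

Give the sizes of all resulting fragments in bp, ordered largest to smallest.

Circular molecule, 3 cuts → 3 fragments:
  324 − 177 = 147 bp
  868 − 324 = 544 bp
  wrap: 1649 − 868 + 177 = 958 bp
Sorted largest to smallest: 958, 544, 147 bp.

958, 544, 147 bp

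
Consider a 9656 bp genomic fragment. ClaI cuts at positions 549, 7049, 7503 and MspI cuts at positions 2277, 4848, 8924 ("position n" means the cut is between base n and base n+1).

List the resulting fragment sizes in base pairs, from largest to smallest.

Combined cut positions (sorted): 549, 2277, 4848, 7049, 7503, 8924.
Linear molecule, 6 cuts → 7 fragments:
  549 − 0 = 549 bp
  2277 − 549 = 1728 bp
  4848 − 2277 = 2571 bp
  7049 − 4848 = 2201 bp
  7503 − 7049 = 454 bp
  8924 − 7503 = 1421 bp
  9656 − 8924 = 732 bp
Sorted largest to smallest: 2571, 2201, 1728, 1421, 732, 549, 454 bp.

2571, 2201, 1728, 1421, 732, 549, 454 bp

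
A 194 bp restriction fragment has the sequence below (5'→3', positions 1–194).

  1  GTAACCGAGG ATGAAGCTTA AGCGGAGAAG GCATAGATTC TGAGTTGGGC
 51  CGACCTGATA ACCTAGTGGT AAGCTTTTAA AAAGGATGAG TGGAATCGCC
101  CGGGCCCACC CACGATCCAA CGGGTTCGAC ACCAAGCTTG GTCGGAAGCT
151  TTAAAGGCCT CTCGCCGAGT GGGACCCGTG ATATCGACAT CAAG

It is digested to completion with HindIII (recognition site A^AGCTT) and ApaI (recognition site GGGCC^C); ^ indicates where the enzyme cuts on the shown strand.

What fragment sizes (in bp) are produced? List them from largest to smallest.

57, 48, 35, 28, 14, 12 bp

HindIII sites (AAGCTT) start at positions 14, 71, 134, 146.
HindIII cuts after the first base of each site, so after positions 14, 71, 134, 146.
The ApaI site (GGGCCC) starts at position 102.
ApaI cuts after base 5 of each site (before the last base), so after position 106.
Combined cut positions: 14, 71, 106, 134, 146.
Linear molecule, 5 cuts → 6 fragments:
  1–14 → 14 bp
  15–71 → 57 bp
  72–106 → 35 bp
  107–134 → 28 bp
  135–146 → 12 bp
  147–194 → 48 bp
Sorted largest to smallest: 57, 48, 35, 28, 14, 12 bp.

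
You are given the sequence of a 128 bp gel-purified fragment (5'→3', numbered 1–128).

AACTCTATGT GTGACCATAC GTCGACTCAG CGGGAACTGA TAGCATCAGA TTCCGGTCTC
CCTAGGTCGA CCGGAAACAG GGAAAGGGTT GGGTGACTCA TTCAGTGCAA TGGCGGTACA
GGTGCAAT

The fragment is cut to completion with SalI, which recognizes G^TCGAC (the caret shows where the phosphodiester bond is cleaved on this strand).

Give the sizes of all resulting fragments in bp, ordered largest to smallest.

SalI sites (GTCGAC) start at positions 21, 66.
SalI cuts after the first base of each site, so after positions 21, 66.
Linear molecule, 2 cuts → 3 fragments:
  1–21 → 21 bp
  22–66 → 45 bp
  67–128 → 62 bp
Sorted largest to smallest: 62, 45, 21 bp.

62, 45, 21 bp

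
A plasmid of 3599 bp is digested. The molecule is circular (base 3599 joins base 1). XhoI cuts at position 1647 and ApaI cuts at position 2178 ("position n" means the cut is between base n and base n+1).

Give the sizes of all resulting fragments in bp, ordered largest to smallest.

Combined cut positions (sorted): 1647, 2178.
Circular molecule, 2 cuts → 2 fragments:
  2178 − 1647 = 531 bp
  wrap: 3599 − 2178 + 1647 = 3068 bp
Sorted largest to smallest: 3068, 531 bp.

3068, 531 bp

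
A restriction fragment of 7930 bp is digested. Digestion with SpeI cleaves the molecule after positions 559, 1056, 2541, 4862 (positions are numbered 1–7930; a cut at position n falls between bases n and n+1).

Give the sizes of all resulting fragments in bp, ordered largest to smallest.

3068, 2321, 1485, 559, 497 bp

Linear molecule, 4 cuts → 5 fragments:
  559 − 0 = 559 bp
  1056 − 559 = 497 bp
  2541 − 1056 = 1485 bp
  4862 − 2541 = 2321 bp
  7930 − 4862 = 3068 bp
Sorted largest to smallest: 3068, 2321, 1485, 559, 497 bp.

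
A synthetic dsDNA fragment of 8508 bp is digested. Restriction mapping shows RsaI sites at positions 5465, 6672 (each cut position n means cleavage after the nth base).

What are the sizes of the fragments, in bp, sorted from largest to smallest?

Linear molecule, 2 cuts → 3 fragments:
  5465 − 0 = 5465 bp
  6672 − 5465 = 1207 bp
  8508 − 6672 = 1836 bp
Sorted largest to smallest: 5465, 1836, 1207 bp.

5465, 1836, 1207 bp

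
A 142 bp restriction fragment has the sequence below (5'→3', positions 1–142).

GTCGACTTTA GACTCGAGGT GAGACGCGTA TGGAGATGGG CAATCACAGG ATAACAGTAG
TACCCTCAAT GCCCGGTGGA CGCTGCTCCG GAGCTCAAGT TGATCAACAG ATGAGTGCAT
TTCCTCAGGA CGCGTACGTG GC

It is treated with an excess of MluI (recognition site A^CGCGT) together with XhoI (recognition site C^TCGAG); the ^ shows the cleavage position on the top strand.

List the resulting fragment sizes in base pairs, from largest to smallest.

106, 13, 12, 11 bp

MluI sites (ACGCGT) start at positions 24, 130.
MluI cuts after the first base of each site, so after positions 24, 130.
The XhoI site (CTCGAG) starts at position 13.
XhoI cuts after the first base of each site, so after position 13.
Combined cut positions: 13, 24, 130.
Linear molecule, 3 cuts → 4 fragments:
  1–13 → 13 bp
  14–24 → 11 bp
  25–130 → 106 bp
  131–142 → 12 bp
Sorted largest to smallest: 106, 13, 12, 11 bp.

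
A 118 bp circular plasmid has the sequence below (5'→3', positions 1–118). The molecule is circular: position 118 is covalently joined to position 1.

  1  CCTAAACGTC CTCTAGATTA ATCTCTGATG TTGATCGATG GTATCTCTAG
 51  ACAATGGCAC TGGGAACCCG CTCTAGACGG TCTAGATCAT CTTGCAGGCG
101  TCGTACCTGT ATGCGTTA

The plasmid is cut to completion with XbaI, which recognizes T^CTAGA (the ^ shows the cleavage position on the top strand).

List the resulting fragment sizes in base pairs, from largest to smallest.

XbaI sites (TCTAGA) start at positions 12, 46, 72, 81.
XbaI cuts after the first base of each site, so after positions 12, 46, 72, 81.
Circular molecule, 4 cuts → 4 fragments:
  13–46 → 34 bp
  47–72 → 26 bp
  73–81 → 9 bp
  82–118 then 1–12 → 37 + 12 = 49 bp
Sorted largest to smallest: 49, 34, 26, 9 bp.

49, 34, 26, 9 bp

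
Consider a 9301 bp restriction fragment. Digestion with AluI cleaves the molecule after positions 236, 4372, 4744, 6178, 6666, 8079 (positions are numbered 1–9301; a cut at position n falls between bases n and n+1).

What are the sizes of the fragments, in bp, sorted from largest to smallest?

4136, 1434, 1413, 1222, 488, 372, 236 bp

Linear molecule, 6 cuts → 7 fragments:
  236 − 0 = 236 bp
  4372 − 236 = 4136 bp
  4744 − 4372 = 372 bp
  6178 − 4744 = 1434 bp
  6666 − 6178 = 488 bp
  8079 − 6666 = 1413 bp
  9301 − 8079 = 1222 bp
Sorted largest to smallest: 4136, 1434, 1413, 1222, 488, 372, 236 bp.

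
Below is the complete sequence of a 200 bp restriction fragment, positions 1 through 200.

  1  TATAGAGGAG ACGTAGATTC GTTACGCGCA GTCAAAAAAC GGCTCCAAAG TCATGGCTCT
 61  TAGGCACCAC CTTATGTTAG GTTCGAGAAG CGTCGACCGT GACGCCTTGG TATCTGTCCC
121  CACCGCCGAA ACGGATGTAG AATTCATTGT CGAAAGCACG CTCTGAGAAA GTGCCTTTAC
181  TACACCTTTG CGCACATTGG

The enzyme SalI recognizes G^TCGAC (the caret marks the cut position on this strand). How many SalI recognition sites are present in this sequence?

GTCGAC occurs starting at position 92.
SalI cuts at 1 site.

1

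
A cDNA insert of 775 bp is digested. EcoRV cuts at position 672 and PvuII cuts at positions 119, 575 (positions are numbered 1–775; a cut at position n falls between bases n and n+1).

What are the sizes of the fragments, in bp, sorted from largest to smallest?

Combined cut positions (sorted): 119, 575, 672.
Linear molecule, 3 cuts → 4 fragments:
  119 − 0 = 119 bp
  575 − 119 = 456 bp
  672 − 575 = 97 bp
  775 − 672 = 103 bp
Sorted largest to smallest: 456, 119, 103, 97 bp.

456, 119, 103, 97 bp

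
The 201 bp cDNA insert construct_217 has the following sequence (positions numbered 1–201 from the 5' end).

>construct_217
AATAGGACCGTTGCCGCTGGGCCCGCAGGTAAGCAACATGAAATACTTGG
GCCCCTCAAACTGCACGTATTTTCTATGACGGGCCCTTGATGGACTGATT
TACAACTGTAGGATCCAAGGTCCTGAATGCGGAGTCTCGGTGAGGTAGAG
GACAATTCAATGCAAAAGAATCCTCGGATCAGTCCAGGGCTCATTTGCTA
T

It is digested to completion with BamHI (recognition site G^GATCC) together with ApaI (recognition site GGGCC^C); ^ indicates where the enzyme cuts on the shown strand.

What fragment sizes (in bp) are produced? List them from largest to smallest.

The BamHI site (GGATCC) starts at position 111.
BamHI cuts after the first base of each site, so after position 111.
ApaI sites (GGGCCC) start at positions 19, 49, 81.
ApaI cuts after base 5 of each site (before the last base), so after positions 23, 53, 85.
Combined cut positions: 23, 53, 85, 111.
Linear molecule, 4 cuts → 5 fragments:
  1–23 → 23 bp
  24–53 → 30 bp
  54–85 → 32 bp
  86–111 → 26 bp
  112–201 → 90 bp
Sorted largest to smallest: 90, 32, 30, 26, 23 bp.

90, 32, 30, 26, 23 bp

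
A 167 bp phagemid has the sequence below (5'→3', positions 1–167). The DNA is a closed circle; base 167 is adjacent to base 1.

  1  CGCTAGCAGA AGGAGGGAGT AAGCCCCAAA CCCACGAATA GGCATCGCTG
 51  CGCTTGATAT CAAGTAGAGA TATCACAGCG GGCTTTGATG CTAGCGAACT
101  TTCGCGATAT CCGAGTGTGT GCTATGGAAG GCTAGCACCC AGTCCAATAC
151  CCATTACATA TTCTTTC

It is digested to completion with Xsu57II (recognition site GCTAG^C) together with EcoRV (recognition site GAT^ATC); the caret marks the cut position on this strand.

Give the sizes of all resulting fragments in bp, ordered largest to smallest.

52, 38, 27, 23, 14, 13 bp

Xsu57II sites (GCTAGC) start at positions 2, 90, 131.
Xsu57II cuts after base 5 of each site (before the last base), so after positions 6, 94, 135.
EcoRV sites (GATATC) start at positions 56, 69, 106.
EcoRV cuts after base 3 of each site, so after positions 58, 71, 108.
Combined cut positions: 6, 58, 71, 94, 108, 135.
Circular molecule, 6 cuts → 6 fragments:
  7–58 → 52 bp
  59–71 → 13 bp
  72–94 → 23 bp
  95–108 → 14 bp
  109–135 → 27 bp
  136–167 then 1–6 → 32 + 6 = 38 bp
Sorted largest to smallest: 52, 38, 27, 23, 14, 13 bp.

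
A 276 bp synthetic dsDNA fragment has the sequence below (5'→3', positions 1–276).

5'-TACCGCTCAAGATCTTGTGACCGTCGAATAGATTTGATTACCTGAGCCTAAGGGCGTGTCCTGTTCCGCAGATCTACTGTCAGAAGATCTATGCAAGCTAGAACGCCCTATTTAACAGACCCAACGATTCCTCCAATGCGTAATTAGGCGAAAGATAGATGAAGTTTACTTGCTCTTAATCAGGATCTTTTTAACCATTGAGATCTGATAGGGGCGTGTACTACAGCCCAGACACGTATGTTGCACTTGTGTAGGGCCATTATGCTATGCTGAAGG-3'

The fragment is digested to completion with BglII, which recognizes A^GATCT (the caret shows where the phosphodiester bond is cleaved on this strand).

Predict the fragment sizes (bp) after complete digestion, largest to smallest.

BglII sites (AGATCT) start at positions 10, 70, 85, 201.
BglII cuts after the first base of each site, so after positions 10, 70, 85, 201.
Linear molecule, 4 cuts → 5 fragments:
  1–10 → 10 bp
  11–70 → 60 bp
  71–85 → 15 bp
  86–201 → 116 bp
  202–276 → 75 bp
Sorted largest to smallest: 116, 75, 60, 15, 10 bp.

116, 75, 60, 15, 10 bp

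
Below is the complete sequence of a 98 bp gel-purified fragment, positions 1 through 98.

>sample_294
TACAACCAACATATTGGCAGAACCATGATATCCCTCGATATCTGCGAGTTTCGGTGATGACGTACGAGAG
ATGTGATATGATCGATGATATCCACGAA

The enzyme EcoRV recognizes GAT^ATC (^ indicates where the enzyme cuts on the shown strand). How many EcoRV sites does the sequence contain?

GATATC occurs starting at positions 27, 37, 87.
EcoRV cuts at 3 sites.

3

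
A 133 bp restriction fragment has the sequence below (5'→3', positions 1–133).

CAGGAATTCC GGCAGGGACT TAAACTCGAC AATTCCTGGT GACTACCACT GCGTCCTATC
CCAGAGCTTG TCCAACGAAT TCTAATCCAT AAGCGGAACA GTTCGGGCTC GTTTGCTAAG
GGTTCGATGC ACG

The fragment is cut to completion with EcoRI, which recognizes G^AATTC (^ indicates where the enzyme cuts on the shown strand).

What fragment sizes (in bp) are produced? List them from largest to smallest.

73, 56, 4 bp

EcoRI sites (GAATTC) start at positions 4, 77.
EcoRI cuts after the first base of each site, so after positions 4, 77.
Linear molecule, 2 cuts → 3 fragments:
  1–4 → 4 bp
  5–77 → 73 bp
  78–133 → 56 bp
Sorted largest to smallest: 73, 56, 4 bp.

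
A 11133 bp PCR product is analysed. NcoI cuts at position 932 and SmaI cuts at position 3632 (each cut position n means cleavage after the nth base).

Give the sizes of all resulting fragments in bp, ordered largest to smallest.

7501, 2700, 932 bp

Combined cut positions (sorted): 932, 3632.
Linear molecule, 2 cuts → 3 fragments:
  932 − 0 = 932 bp
  3632 − 932 = 2700 bp
  11133 − 3632 = 7501 bp
Sorted largest to smallest: 7501, 2700, 932 bp.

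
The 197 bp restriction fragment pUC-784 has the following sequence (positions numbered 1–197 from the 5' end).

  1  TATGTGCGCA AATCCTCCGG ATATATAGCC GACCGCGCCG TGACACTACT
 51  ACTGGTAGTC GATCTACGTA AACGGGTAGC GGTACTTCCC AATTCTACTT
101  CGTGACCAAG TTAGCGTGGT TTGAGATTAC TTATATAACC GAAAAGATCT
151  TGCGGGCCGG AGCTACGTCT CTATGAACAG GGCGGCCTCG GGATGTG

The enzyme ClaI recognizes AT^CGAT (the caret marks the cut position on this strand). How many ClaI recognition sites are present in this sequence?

No occurrence of ATCGAT is present in the sequence.
ClaI does not cut: 0 sites.

0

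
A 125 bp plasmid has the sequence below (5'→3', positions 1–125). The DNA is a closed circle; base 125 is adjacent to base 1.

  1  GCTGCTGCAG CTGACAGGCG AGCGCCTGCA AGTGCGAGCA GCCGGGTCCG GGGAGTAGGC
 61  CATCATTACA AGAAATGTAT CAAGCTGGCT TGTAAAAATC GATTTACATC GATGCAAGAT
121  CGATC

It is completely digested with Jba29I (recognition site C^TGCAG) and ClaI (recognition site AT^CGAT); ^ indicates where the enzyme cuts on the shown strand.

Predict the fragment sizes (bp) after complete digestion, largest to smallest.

The Jba29I site (CTGCAG) starts at position 5.
Jba29I cuts after the first base of each site, so after position 5.
ClaI sites (ATCGAT) start at positions 98, 108, 119.
ClaI cuts after base 2 of each site, so after positions 99, 109, 120.
Combined cut positions: 5, 99, 109, 120.
Circular molecule, 4 cuts → 4 fragments:
  6–99 → 94 bp
  100–109 → 10 bp
  110–120 → 11 bp
  121–125 then 1–5 → 5 + 5 = 10 bp
Sorted largest to smallest: 94, 11, 10, 10 bp.

94, 11, 10, 10 bp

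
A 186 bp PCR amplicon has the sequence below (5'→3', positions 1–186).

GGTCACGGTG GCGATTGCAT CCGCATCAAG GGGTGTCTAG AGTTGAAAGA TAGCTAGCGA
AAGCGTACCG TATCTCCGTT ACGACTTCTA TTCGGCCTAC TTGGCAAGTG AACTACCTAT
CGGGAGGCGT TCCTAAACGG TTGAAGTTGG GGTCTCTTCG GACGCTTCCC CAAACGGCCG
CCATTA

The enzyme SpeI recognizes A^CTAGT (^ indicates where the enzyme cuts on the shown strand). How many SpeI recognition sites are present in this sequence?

0

No occurrence of ACTAGT is present in the sequence.
SpeI does not cut: 0 sites.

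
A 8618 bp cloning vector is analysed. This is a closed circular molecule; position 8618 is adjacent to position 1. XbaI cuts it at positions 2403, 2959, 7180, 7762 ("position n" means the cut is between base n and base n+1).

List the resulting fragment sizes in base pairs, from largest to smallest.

4221, 3259, 582, 556 bp

Circular molecule, 4 cuts → 4 fragments:
  2959 − 2403 = 556 bp
  7180 − 2959 = 4221 bp
  7762 − 7180 = 582 bp
  wrap: 8618 − 7762 + 2403 = 3259 bp
Sorted largest to smallest: 4221, 3259, 582, 556 bp.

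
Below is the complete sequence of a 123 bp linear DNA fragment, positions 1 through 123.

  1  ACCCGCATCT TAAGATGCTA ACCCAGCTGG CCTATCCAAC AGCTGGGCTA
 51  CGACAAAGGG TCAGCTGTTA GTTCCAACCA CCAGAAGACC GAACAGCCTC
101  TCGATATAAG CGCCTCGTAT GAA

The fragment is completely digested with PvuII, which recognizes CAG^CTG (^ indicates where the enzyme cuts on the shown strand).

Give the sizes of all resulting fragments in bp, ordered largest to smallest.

PvuII sites (CAGCTG) start at positions 24, 40, 62.
PvuII cuts after base 3 of each site, so after positions 26, 42, 64.
Linear molecule, 3 cuts → 4 fragments:
  1–26 → 26 bp
  27–42 → 16 bp
  43–64 → 22 bp
  65–123 → 59 bp
Sorted largest to smallest: 59, 26, 22, 16 bp.

59, 26, 22, 16 bp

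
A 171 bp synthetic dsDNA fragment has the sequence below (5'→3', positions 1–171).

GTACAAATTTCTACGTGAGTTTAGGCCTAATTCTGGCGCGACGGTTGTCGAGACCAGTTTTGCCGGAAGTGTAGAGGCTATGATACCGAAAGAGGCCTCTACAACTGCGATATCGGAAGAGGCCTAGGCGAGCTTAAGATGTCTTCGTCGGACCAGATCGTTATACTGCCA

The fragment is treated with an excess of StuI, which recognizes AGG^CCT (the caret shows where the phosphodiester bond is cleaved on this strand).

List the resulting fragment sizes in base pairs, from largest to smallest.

70, 49, 27, 25 bp

StuI sites (AGGCCT) start at positions 23, 93, 120.
StuI cuts after base 3 of each site, so after positions 25, 95, 122.
Linear molecule, 3 cuts → 4 fragments:
  1–25 → 25 bp
  26–95 → 70 bp
  96–122 → 27 bp
  123–171 → 49 bp
Sorted largest to smallest: 70, 49, 27, 25 bp.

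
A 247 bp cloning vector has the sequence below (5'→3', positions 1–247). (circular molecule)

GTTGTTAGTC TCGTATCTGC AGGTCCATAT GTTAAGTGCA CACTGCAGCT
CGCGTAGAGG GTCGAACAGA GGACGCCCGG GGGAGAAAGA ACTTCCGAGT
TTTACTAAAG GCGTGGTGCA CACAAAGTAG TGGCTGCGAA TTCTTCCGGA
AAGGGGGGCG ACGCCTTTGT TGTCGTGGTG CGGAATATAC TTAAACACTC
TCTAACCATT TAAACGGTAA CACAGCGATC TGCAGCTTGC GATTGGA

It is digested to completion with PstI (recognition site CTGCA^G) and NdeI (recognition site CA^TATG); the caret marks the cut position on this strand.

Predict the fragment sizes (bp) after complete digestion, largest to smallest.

PstI sites (CTGCAG) start at positions 17, 43, 230.
PstI cuts after base 5 of each site (before the last base), so after positions 21, 47, 234.
The NdeI site (CATATG) starts at position 26.
NdeI cuts after base 2 of each site, so after position 27.
Combined cut positions: 21, 27, 47, 234.
Circular molecule, 4 cuts → 4 fragments:
  22–27 → 6 bp
  28–47 → 20 bp
  48–234 → 187 bp
  235–247 then 1–21 → 13 + 21 = 34 bp
Sorted largest to smallest: 187, 34, 20, 6 bp.

187, 34, 20, 6 bp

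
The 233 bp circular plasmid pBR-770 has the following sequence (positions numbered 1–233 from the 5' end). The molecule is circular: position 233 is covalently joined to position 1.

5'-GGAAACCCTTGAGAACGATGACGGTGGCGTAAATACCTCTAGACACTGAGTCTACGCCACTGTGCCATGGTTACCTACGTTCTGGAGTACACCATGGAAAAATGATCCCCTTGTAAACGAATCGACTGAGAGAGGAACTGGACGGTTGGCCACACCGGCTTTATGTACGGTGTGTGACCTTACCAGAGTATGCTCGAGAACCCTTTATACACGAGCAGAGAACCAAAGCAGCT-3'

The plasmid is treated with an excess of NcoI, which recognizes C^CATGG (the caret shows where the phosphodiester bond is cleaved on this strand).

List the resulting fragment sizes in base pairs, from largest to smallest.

NcoI sites (CCATGG) start at positions 65, 92.
NcoI cuts after the first base of each site, so after positions 65, 92.
Circular molecule, 2 cuts → 2 fragments:
  66–92 → 27 bp
  93–233 then 1–65 → 141 + 65 = 206 bp
Sorted largest to smallest: 206, 27 bp.

206, 27 bp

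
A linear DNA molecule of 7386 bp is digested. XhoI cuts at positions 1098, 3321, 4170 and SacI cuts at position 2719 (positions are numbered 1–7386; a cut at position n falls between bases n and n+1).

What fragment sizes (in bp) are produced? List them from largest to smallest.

3216, 1621, 1098, 849, 602 bp

Combined cut positions (sorted): 1098, 2719, 3321, 4170.
Linear molecule, 4 cuts → 5 fragments:
  1098 − 0 = 1098 bp
  2719 − 1098 = 1621 bp
  3321 − 2719 = 602 bp
  4170 − 3321 = 849 bp
  7386 − 4170 = 3216 bp
Sorted largest to smallest: 3216, 1621, 1098, 849, 602 bp.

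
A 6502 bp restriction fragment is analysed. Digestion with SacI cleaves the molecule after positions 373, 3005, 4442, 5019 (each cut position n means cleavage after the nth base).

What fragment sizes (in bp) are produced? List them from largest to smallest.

Linear molecule, 4 cuts → 5 fragments:
  373 − 0 = 373 bp
  3005 − 373 = 2632 bp
  4442 − 3005 = 1437 bp
  5019 − 4442 = 577 bp
  6502 − 5019 = 1483 bp
Sorted largest to smallest: 2632, 1483, 1437, 577, 373 bp.

2632, 1483, 1437, 577, 373 bp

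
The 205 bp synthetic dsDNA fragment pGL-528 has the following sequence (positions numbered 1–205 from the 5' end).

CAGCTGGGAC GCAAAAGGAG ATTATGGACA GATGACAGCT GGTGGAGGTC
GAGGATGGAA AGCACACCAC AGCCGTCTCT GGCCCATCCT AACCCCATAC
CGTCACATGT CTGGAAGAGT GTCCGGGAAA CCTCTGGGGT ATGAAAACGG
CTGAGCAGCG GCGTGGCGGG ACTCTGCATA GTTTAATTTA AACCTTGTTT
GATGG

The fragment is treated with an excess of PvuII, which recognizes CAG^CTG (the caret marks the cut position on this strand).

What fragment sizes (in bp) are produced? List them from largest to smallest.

PvuII sites (CAGCTG) start at positions 1, 36.
PvuII cuts after base 3 of each site, so after positions 3, 38.
Linear molecule, 2 cuts → 3 fragments:
  1–3 → 3 bp
  4–38 → 35 bp
  39–205 → 167 bp
Sorted largest to smallest: 167, 35, 3 bp.

167, 35, 3 bp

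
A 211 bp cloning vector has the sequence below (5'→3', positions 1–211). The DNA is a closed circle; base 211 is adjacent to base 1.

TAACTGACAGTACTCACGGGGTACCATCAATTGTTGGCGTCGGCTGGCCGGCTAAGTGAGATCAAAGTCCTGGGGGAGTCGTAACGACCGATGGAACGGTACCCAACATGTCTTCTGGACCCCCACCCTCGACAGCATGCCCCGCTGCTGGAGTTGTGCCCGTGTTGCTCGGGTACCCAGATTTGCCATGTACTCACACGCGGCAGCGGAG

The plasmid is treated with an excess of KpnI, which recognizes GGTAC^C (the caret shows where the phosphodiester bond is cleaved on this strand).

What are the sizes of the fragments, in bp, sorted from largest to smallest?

78, 74, 59 bp

KpnI sites (GGTACC) start at positions 20, 98, 172.
KpnI cuts after base 5 of each site (before the last base), so after positions 24, 102, 176.
Circular molecule, 3 cuts → 3 fragments:
  25–102 → 78 bp
  103–176 → 74 bp
  177–211 then 1–24 → 35 + 24 = 59 bp
Sorted largest to smallest: 78, 74, 59 bp.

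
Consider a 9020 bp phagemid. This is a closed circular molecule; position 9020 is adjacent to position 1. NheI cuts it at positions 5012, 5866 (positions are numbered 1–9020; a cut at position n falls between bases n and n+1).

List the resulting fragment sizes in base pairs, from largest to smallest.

Circular molecule, 2 cuts → 2 fragments:
  5866 − 5012 = 854 bp
  wrap: 9020 − 5866 + 5012 = 8166 bp
Sorted largest to smallest: 8166, 854 bp.

8166, 854 bp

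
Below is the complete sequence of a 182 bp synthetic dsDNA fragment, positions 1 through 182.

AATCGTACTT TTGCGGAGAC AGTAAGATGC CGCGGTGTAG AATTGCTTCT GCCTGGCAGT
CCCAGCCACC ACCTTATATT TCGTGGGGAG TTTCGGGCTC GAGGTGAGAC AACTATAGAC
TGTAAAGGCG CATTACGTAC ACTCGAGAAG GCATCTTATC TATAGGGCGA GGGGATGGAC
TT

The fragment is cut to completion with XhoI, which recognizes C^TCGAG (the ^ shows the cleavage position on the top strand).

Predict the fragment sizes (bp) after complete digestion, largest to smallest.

98, 44, 40 bp

XhoI sites (CTCGAG) start at positions 98, 142.
XhoI cuts after the first base of each site, so after positions 98, 142.
Linear molecule, 2 cuts → 3 fragments:
  1–98 → 98 bp
  99–142 → 44 bp
  143–182 → 40 bp
Sorted largest to smallest: 98, 44, 40 bp.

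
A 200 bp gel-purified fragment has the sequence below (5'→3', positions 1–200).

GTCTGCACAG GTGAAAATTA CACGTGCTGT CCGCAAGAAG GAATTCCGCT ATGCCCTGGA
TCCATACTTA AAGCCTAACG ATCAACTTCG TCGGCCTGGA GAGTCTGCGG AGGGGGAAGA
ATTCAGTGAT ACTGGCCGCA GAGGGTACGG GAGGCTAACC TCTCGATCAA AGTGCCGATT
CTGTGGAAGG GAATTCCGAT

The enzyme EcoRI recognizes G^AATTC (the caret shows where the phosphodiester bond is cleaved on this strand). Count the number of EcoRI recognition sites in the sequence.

3

GAATTC occurs starting at positions 41, 119, 191.
EcoRI cuts at 3 sites.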